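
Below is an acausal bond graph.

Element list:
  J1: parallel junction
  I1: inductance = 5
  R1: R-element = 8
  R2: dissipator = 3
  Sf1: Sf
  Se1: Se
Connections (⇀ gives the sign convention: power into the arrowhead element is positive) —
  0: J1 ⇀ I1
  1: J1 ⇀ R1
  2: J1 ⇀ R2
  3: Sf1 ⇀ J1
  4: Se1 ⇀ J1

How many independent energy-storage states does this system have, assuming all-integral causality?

1  (I1 all integral)

#3 stroke at Sf1  (Sf1 (Sf) sets flow on bond)
#4 stroke at J1  (Se1: effort source, stroke at far end)
#0 stroke at I1  (J1: bond 4 brought effort, rest push out)
#1 stroke at R1  (0-jn J1 has e-setter on 4)
#2 stroke at R2  (J1: bond 4 brought effort, rest push out)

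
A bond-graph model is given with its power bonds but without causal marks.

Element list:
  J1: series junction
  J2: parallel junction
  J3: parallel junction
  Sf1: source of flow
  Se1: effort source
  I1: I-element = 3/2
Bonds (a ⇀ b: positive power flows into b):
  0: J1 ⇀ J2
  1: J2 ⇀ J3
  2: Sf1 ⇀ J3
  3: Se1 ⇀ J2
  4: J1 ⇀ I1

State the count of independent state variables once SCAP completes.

1  (I1 all integral)

β2 |Sf1  (Sf1 fixes flow; stroke at Sf1)
β3 |J2  (Se1 (Se) sets effort on bond)
β0 |J1  (J2: bond 3 brought effort, rest push out)
β1 |J3  (common-e at J2 fixed by 3)
β4 |I1  (closing 1-jn rule on J1)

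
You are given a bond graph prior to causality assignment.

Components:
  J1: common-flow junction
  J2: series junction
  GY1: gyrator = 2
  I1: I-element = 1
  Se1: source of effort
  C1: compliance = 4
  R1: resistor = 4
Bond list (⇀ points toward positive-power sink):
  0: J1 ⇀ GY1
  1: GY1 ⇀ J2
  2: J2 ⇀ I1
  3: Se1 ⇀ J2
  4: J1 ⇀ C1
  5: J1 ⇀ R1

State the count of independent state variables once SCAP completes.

β3 |J2  (Se1 fixes effort; stroke away)
β2 |I1  (I1 outputs flow p/I1)
β1 |J2  (1-jn J2 has f-setter on 2)
β0 |J1  (GY GY1: same side as bond 1)
β4 |J1  (prefer integral on C1)
β5 |R1  (only one flow-in slot at J1)

2  (C1, I1 all integral)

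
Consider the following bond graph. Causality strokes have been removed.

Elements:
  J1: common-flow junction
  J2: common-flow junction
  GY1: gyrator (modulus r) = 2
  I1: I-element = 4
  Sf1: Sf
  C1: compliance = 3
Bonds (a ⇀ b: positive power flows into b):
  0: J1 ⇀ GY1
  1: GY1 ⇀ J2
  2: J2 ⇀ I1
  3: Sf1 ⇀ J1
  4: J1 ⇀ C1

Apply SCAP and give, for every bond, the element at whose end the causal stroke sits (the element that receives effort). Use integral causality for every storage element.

#0 |J1
#1 |J2
#2 |I1
#3 |Sf1
#4 |J1

b3 stroke at Sf1  (Sf1: flow source, stroke at near end)
b0 stroke at J1  (1-jn J1 has f-setter on 3)
b4 stroke at J1  (J1: bond 3 brought flow, rest push out)
b1 stroke at J2  (GY1 both-in/both-out from 0)
b2 stroke at I1  (closing 1-jn rule on J2)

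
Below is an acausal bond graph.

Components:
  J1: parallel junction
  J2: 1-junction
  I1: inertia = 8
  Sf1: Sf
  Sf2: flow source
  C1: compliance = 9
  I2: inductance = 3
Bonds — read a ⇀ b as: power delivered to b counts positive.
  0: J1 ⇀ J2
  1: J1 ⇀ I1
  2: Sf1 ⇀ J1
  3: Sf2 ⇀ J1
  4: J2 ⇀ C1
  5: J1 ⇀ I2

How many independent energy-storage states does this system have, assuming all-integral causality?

b2 |Sf1  (source Sf1 imposes f)
b3 |Sf2  (source Sf2 imposes f)
b1 |I1  (I1: I, integral causality)
b4 |J2  (C1: C, integral causality)
b0 |J1  (J2 needs exactly one f-in)
b5 |I2  (J1: bond 0 brought effort, rest push out)

3  (C1, I1, I2 all integral)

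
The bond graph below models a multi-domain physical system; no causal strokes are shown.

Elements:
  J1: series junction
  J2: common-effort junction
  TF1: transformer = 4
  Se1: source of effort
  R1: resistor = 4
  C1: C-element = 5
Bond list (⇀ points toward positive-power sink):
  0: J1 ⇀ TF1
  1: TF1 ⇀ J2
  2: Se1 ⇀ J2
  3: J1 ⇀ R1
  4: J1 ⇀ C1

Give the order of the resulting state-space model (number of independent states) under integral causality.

1  (C1 all integral)

β2 →J2  (Se1 (Se) sets effort on bond)
β1 →TF1  (J2: bond 2 brought effort, rest push out)
β0 →J1  (through TF1, causality passes straight; one stroke at TF1)
β4 →J1  (C1 integral (e out))
β3 →R1  (only one flow-in slot at J1)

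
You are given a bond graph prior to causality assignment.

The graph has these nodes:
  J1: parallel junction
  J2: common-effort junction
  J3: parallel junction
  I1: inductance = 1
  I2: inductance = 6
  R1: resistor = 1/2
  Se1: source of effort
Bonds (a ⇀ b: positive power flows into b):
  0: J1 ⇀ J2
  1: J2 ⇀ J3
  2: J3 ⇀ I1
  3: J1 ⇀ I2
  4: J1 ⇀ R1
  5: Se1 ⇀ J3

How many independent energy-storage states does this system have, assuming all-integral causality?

2  (I1, I2 all integral)

bond 5 →J3  (Se1 fixes effort; stroke away)
bond 1 →J2  (common-e at J3 fixed by 5)
bond 2 →I1  (common-e at J3 fixed by 5)
bond 0 →J1  (J2 effort already set via bond 1)
bond 3 →I2  (J1: bond 0 brought effort, rest push out)
bond 4 →R1  (J1 effort already set via bond 0)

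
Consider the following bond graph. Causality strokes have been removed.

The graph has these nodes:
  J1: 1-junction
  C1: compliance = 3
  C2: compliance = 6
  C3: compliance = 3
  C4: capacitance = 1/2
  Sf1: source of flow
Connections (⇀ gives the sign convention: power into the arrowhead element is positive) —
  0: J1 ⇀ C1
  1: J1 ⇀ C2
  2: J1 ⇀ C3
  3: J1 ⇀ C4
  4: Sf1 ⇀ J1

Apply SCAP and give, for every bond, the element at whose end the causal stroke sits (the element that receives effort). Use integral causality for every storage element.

bond 0 |J1
bond 1 |J1
bond 2 |J1
bond 3 |J1
bond 4 |Sf1

#4 stroke→Sf1  (Sf1: flow source, stroke at near end)
#0 stroke→J1  (J1: bond 4 brought flow, rest push out)
#1 stroke→J1  (1-jn J1 has f-setter on 4)
#2 stroke→J1  (1-jn J1 has f-setter on 4)
#3 stroke→J1  (common-f at J1 fixed by 4)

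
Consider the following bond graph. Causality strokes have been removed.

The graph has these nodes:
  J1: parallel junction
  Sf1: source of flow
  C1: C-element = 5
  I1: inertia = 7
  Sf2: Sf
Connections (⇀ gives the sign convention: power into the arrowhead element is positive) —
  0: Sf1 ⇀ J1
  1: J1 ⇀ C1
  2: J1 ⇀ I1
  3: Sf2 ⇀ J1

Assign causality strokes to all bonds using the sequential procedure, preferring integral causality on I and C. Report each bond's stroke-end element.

β0 →Sf1  (Sf1 (Sf) sets flow on bond)
β3 →Sf2  (Sf2 (Sf) sets flow on bond)
β1 →J1  (C1 integral (e out))
β2 →I1  (common-e at J1 fixed by 1)

#0 stroke at Sf1
#1 stroke at J1
#2 stroke at I1
#3 stroke at Sf2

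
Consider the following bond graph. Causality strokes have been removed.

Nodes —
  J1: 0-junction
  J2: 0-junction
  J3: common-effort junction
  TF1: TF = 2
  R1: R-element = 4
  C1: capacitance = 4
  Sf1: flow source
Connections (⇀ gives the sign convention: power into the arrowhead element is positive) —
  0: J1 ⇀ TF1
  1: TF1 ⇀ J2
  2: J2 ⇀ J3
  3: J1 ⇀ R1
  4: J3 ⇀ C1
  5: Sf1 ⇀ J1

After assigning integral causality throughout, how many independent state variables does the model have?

b5 stroke→Sf1  (source Sf1 imposes f)
b4 stroke→J3  (prefer integral on C1)
b2 stroke→J2  (J3 effort already set via bond 4)
b1 stroke→TF1  (J2: bond 2 brought effort, rest push out)
b0 stroke→J1  (TF1: transformer flips bond 1)
b3 stroke→R1  (common-e at J1 fixed by 0)

1  (C1 all integral)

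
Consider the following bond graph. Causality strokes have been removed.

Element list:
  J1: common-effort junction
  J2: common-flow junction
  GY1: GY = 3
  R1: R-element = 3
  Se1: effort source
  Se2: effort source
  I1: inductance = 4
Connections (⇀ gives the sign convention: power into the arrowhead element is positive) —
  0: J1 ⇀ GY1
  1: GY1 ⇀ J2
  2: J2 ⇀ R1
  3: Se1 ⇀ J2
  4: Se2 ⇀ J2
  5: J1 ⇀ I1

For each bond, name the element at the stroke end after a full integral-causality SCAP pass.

b0 stroke→J1
b1 stroke→J2
b2 stroke→R1
b3 stroke→J2
b4 stroke→J2
b5 stroke→I1

#3 |J2  (Se1: effort source, stroke at far end)
#4 |J2  (source Se2 imposes e)
#5 |I1  (prefer integral on I1)
#0 |J1  (only one effort-in slot at J1)
#1 |J2  (GY1: gyrator matches bond 0)
#2 |R1  (J2 needs exactly one f-in)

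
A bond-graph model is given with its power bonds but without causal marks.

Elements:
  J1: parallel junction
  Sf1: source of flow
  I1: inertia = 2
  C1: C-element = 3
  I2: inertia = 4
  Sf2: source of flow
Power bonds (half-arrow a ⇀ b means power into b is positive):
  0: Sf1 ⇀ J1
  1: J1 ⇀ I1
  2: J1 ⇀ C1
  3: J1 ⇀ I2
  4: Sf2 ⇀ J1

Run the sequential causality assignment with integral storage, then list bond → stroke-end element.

bond 0 stroke at Sf1
bond 1 stroke at I1
bond 2 stroke at J1
bond 3 stroke at I2
bond 4 stroke at Sf2

bond 0 |Sf1  (Sf1: flow source, stroke at near end)
bond 4 |Sf2  (Sf2: flow source, stroke at near end)
bond 1 |I1  (I1 integral (f out))
bond 2 |J1  (C1 outputs effort q/C1)
bond 3 |I2  (J1: bond 2 brought effort, rest push out)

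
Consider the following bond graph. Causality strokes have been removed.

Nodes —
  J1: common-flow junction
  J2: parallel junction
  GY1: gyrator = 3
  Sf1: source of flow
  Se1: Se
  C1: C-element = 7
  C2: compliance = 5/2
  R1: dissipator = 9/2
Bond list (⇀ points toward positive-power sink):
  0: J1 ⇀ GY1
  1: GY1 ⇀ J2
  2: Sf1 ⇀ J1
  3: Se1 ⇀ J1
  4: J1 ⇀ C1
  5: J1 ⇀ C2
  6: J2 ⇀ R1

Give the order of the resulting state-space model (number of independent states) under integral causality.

2  (C1, C2 all integral)

#2 |Sf1  (source Sf1 imposes f)
#3 |J1  (Se1: effort source, stroke at far end)
#0 |J1  (J1: bond 2 brought flow, rest push out)
#4 |J1  (common-f at J1 fixed by 2)
#5 |J1  (1-jn J1 has f-setter on 2)
#1 |J2  (GY1 both-in/both-out from 0)
#6 |R1  (J2 effort already set via bond 1)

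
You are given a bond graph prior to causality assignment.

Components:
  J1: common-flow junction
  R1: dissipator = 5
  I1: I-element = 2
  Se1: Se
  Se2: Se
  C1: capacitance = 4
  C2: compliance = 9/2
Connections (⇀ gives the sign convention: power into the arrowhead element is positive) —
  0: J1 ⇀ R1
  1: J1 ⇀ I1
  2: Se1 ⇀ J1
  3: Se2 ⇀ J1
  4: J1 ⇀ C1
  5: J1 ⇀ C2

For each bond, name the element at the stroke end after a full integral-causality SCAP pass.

#2 →J1  (Se1 fixes effort; stroke away)
#3 →J1  (Se2: effort source, stroke at far end)
#1 →I1  (I1 outputs flow p/I1)
#0 →J1  (J1: bond 1 brought flow, rest push out)
#4 →J1  (J1: bond 1 brought flow, rest push out)
#5 →J1  (J1 flow already set via bond 1)

β0 →J1
β1 →I1
β2 →J1
β3 →J1
β4 →J1
β5 →J1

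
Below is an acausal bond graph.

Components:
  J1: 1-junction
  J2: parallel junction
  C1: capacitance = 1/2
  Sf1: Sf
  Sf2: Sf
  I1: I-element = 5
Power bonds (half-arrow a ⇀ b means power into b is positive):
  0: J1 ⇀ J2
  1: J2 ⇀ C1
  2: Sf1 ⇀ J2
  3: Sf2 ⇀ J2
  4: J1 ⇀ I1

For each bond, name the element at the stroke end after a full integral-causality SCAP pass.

β0 |J1
β1 |J2
β2 |Sf1
β3 |Sf2
β4 |I1

#2 |Sf1  (Sf1 fixes flow; stroke at Sf1)
#3 |Sf2  (Sf2 (Sf) sets flow on bond)
#1 |J2  (C1: C, integral causality)
#0 |J1  (J2: bond 1 brought effort, rest push out)
#4 |I1  (J1: last free bond brings flow in)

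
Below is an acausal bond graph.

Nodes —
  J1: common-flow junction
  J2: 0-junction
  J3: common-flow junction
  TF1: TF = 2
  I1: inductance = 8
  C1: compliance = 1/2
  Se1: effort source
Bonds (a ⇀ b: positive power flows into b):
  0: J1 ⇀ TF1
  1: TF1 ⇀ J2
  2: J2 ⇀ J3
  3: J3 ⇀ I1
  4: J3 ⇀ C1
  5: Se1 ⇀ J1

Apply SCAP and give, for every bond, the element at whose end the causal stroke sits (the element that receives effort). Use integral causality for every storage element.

#0 |TF1
#1 |J2
#2 |J3
#3 |I1
#4 |J3
#5 |J1

#5 stroke→J1  (Se1: effort source, stroke at far end)
#0 stroke→TF1  (closing 1-jn rule on J1)
#1 stroke→J2  (through TF1, causality passes straight; one stroke at TF1)
#2 stroke→J3  (J2: bond 1 brought effort, rest push out)
#3 stroke→I1  (I1 outputs flow p/I1)
#4 stroke→J3  (1-jn J3 has f-setter on 3)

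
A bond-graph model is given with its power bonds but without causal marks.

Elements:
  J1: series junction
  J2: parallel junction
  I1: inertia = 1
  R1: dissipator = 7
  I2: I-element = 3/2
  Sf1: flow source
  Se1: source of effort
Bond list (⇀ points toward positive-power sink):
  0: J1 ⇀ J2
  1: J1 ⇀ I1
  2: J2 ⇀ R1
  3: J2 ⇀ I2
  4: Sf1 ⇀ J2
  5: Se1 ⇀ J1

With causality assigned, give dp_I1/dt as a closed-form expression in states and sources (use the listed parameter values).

dp_I1/dt = E_Se1 - 7*F_Sf1 - 7*p_I1 + 14*p_I2/3

bond 4 →Sf1  (source Sf1 imposes f)
bond 5 →J1  (Se1 (Se) sets effort on bond)
bond 1 →I1  (I1 integral (f out))
bond 0 →J1  (J1 flow already set via bond 1)
bond 3 →I2  (I2 integral (f out))
bond 2 →J2  (closing 0-jn rule on J2)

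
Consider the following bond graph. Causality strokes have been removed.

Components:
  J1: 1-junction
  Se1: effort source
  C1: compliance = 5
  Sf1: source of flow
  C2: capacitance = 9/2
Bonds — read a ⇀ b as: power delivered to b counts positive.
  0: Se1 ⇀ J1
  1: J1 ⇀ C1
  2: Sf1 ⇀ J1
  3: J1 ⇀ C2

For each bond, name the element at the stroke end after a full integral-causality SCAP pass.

b0 stroke at J1  (Se1: effort source, stroke at far end)
b2 stroke at Sf1  (source Sf1 imposes f)
b1 stroke at J1  (1-jn J1 has f-setter on 2)
b3 stroke at J1  (common-f at J1 fixed by 2)

bond 0 |J1
bond 1 |J1
bond 2 |Sf1
bond 3 |J1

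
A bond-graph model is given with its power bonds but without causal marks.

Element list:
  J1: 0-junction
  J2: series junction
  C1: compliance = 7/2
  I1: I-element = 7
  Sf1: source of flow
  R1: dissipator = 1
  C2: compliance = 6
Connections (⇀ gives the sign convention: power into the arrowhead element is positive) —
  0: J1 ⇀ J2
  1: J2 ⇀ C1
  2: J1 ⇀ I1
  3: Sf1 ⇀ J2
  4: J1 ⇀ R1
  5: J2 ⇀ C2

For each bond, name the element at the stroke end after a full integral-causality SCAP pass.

bond 0 stroke→J2
bond 1 stroke→J2
bond 2 stroke→I1
bond 3 stroke→Sf1
bond 4 stroke→J1
bond 5 stroke→J2

β3 →Sf1  (source Sf1 imposes f)
β0 →J2  (J2: bond 3 brought flow, rest push out)
β1 →J2  (1-jn J2 has f-setter on 3)
β5 →J2  (J2 flow already set via bond 3)
β2 →I1  (I1: I, integral causality)
β4 →J1  (closing 0-jn rule on J1)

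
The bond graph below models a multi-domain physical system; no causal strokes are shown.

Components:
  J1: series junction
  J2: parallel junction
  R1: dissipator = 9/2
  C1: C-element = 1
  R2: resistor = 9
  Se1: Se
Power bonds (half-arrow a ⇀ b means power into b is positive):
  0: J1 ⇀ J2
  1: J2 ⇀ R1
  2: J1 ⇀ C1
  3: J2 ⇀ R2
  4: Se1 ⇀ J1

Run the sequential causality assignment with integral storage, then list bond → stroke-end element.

#4 stroke at J1  (Se1 fixes effort; stroke away)
#2 stroke at J1  (prefer integral on C1)
#0 stroke at J2  (only one flow-in slot at J1)
#1 stroke at R1  (0-jn J2 has e-setter on 0)
#3 stroke at R2  (0-jn J2 has e-setter on 0)

bond 0 stroke→J2
bond 1 stroke→R1
bond 2 stroke→J1
bond 3 stroke→R2
bond 4 stroke→J1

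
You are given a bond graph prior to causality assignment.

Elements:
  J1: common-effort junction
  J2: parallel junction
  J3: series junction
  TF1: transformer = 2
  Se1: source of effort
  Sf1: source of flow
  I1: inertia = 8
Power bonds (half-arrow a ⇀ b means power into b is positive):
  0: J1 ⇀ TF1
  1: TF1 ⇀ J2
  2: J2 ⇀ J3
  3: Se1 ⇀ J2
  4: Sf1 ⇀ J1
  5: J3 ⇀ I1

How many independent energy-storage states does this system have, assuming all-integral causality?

β3 →J2  (Se1 (Se) sets effort on bond)
β4 →Sf1  (source Sf1 imposes f)
β0 →J1  (only one effort-in slot at J1)
β1 →TF1  (common-e at J2 fixed by 3)
β2 →J3  (0-jn J2 has e-setter on 3)
β5 →I1  (closing 1-jn rule on J3)

1  (I1 all integral)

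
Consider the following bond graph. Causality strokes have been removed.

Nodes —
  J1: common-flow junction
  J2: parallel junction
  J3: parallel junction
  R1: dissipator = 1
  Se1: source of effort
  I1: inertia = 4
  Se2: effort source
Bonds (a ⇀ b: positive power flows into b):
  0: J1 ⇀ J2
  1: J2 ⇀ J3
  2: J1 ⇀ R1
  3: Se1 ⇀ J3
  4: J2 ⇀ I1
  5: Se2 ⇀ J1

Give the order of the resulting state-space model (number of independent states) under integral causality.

1  (I1 all integral)

β3 →J3  (Se1 fixes effort; stroke away)
β5 →J1  (Se2 fixes effort; stroke away)
β1 →J2  (0-jn J3 has e-setter on 3)
β0 →J1  (common-e at J2 fixed by 1)
β4 →I1  (0-jn J2 has e-setter on 1)
β2 →R1  (only one flow-in slot at J1)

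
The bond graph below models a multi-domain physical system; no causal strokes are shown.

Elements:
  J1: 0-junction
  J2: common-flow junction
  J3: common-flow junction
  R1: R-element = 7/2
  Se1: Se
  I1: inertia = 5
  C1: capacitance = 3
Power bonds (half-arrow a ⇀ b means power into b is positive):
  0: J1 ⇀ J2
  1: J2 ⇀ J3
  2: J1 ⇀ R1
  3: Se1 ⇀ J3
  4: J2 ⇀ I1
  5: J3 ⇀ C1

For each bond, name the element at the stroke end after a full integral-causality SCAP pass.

β3 stroke→J3  (Se1 fixes effort; stroke away)
β4 stroke→I1  (I1: I, integral causality)
β0 stroke→J2  (1-jn J2 has f-setter on 4)
β1 stroke→J2  (J2 flow already set via bond 4)
β5 stroke→J3  (1-jn J3 has f-setter on 1)
β2 stroke→J1  (J1: last free bond brings effort in)

b0 →J2
b1 →J2
b2 →J1
b3 →J3
b4 →I1
b5 →J3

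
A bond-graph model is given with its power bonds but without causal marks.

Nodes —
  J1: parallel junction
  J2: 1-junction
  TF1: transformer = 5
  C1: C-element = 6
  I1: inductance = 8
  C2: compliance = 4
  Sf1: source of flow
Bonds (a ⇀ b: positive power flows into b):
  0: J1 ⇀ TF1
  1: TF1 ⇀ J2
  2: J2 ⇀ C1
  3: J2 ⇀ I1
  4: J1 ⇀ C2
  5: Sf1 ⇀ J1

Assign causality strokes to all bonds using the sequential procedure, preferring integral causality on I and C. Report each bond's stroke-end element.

b5 stroke at Sf1  (Sf1: flow source, stroke at near end)
b2 stroke at J2  (C1 outputs effort q/C1)
b3 stroke at I1  (prefer integral on I1)
b1 stroke at J2  (J2: bond 3 brought flow, rest push out)
b0 stroke at TF1  (TF1: transformer flips bond 1)
b4 stroke at J1  (closing 0-jn rule on J1)

#0 →TF1
#1 →J2
#2 →J2
#3 →I1
#4 →J1
#5 →Sf1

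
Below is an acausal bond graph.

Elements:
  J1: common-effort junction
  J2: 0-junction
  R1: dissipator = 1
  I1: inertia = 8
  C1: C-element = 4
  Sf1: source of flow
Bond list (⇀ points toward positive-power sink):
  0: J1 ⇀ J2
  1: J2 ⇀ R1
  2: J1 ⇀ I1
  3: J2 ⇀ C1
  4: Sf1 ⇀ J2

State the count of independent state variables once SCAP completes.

#4 stroke at Sf1  (Sf1 (Sf) sets flow on bond)
#2 stroke at I1  (I1 integral (f out))
#0 stroke at J1  (closing 0-jn rule on J1)
#3 stroke at J2  (C1: C, integral causality)
#1 stroke at R1  (J2 effort already set via bond 3)

2  (C1, I1 all integral)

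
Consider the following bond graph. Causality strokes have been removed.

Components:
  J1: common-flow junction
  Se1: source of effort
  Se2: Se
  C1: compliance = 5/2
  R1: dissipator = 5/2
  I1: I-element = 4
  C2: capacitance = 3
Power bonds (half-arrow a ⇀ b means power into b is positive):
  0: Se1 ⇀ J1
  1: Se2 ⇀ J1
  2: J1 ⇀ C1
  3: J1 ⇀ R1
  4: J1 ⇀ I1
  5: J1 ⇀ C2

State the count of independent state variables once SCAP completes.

3  (C1, C2, I1 all integral)

#0 →J1  (Se1: effort source, stroke at far end)
#1 →J1  (source Se2 imposes e)
#2 →J1  (C1: C, integral causality)
#4 →I1  (I1 outputs flow p/I1)
#3 →J1  (1-jn J1 has f-setter on 4)
#5 →J1  (J1 flow already set via bond 4)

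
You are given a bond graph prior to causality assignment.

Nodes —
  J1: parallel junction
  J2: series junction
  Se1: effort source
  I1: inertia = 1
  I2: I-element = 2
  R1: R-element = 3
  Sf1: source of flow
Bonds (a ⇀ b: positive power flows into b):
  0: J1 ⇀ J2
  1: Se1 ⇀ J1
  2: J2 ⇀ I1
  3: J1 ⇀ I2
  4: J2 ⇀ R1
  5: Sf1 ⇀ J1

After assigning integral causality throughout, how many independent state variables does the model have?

b1 |J1  (Se1 fixes effort; stroke away)
b5 |Sf1  (source Sf1 imposes f)
b0 |J2  (J1: bond 1 brought effort, rest push out)
b3 |I2  (J1 effort already set via bond 1)
b2 |I1  (I1: I, integral causality)
b4 |J2  (J2: bond 2 brought flow, rest push out)

2  (I1, I2 all integral)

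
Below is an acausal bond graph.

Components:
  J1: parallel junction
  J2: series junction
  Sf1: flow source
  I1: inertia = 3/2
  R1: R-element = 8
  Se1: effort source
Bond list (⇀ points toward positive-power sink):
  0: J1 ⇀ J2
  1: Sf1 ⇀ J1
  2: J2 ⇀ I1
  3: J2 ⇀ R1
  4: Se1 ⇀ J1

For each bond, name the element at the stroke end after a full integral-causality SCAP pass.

b1 stroke→Sf1  (Sf1 (Sf) sets flow on bond)
b4 stroke→J1  (Se1 fixes effort; stroke away)
b0 stroke→J2  (common-e at J1 fixed by 4)
b2 stroke→I1  (prefer integral on I1)
b3 stroke→J2  (J2 flow already set via bond 2)

b0 stroke→J2
b1 stroke→Sf1
b2 stroke→I1
b3 stroke→J2
b4 stroke→J1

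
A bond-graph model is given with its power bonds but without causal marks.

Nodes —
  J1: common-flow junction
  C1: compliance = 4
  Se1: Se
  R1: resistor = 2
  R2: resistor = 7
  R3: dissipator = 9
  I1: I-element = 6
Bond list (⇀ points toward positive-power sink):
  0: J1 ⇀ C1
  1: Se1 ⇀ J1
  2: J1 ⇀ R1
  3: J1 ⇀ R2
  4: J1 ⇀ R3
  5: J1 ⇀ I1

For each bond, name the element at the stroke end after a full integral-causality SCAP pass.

β1 stroke→J1  (source Se1 imposes e)
β0 stroke→J1  (C1 outputs effort q/C1)
β5 stroke→I1  (I1 integral (f out))
β2 stroke→J1  (1-jn J1 has f-setter on 5)
β3 stroke→J1  (J1 flow already set via bond 5)
β4 stroke→J1  (J1 flow already set via bond 5)

bond 0 |J1
bond 1 |J1
bond 2 |J1
bond 3 |J1
bond 4 |J1
bond 5 |I1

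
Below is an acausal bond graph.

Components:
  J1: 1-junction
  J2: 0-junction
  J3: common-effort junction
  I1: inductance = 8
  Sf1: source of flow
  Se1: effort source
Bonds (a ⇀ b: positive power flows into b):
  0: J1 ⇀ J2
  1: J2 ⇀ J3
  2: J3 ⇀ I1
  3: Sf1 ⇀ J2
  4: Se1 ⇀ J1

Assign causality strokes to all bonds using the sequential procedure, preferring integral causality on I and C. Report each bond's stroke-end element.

#0 stroke at J2
#1 stroke at J3
#2 stroke at I1
#3 stroke at Sf1
#4 stroke at J1

β3 →Sf1  (source Sf1 imposes f)
β4 →J1  (Se1 (Se) sets effort on bond)
β0 →J2  (closing 1-jn rule on J1)
β1 →J3  (common-e at J2 fixed by 0)
β2 →I1  (0-jn J3 has e-setter on 1)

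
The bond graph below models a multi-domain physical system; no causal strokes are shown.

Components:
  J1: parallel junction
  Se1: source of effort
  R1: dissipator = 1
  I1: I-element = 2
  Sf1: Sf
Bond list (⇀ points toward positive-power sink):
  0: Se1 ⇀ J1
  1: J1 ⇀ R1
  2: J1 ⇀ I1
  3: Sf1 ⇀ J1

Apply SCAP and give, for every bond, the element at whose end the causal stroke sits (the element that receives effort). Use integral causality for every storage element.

β0 stroke at J1
β1 stroke at R1
β2 stroke at I1
β3 stroke at Sf1

b0 →J1  (source Se1 imposes e)
b3 →Sf1  (Sf1: flow source, stroke at near end)
b1 →R1  (J1: bond 0 brought effort, rest push out)
b2 →I1  (J1: bond 0 brought effort, rest push out)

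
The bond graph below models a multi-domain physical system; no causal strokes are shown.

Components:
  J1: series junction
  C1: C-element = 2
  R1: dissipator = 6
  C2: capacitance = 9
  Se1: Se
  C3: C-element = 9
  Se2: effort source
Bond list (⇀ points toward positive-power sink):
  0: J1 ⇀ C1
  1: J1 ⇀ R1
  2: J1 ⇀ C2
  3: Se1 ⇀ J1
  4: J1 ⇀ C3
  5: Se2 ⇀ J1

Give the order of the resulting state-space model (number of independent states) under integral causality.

3  (C1, C2, C3 all integral)

bond 3 →J1  (Se1 (Se) sets effort on bond)
bond 5 →J1  (Se2 fixes effort; stroke away)
bond 0 →J1  (prefer integral on C1)
bond 2 →J1  (C2: C, integral causality)
bond 4 →J1  (prefer integral on C3)
bond 1 →R1  (closing 1-jn rule on J1)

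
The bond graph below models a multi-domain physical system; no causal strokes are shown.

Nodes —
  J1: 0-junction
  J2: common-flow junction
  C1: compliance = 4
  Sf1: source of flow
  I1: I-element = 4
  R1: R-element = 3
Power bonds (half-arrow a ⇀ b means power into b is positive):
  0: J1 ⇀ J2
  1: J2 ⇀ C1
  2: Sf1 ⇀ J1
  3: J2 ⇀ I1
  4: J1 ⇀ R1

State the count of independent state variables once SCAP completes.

b2 stroke→Sf1  (Sf1: flow source, stroke at near end)
b1 stroke→J2  (C1 integral (e out))
b3 stroke→I1  (I1: I, integral causality)
b0 stroke→J2  (J2 flow already set via bond 3)
b4 stroke→J1  (closing 0-jn rule on J1)

2  (C1, I1 all integral)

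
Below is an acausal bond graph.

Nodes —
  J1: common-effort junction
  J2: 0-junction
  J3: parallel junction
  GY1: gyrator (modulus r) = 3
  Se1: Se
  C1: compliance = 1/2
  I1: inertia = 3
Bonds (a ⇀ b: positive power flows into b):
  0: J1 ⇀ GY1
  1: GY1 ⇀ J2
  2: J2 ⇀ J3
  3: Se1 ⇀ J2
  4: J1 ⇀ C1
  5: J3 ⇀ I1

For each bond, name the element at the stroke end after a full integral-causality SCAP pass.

bond 0 stroke at GY1
bond 1 stroke at GY1
bond 2 stroke at J3
bond 3 stroke at J2
bond 4 stroke at J1
bond 5 stroke at I1

b3 |J2  (Se1 fixes effort; stroke away)
b1 |GY1  (common-e at J2 fixed by 3)
b2 |J3  (J2 effort already set via bond 3)
b5 |I1  (common-e at J3 fixed by 2)
b0 |GY1  (GY1 both-in/both-out from 1)
b4 |J1  (only one effort-in slot at J1)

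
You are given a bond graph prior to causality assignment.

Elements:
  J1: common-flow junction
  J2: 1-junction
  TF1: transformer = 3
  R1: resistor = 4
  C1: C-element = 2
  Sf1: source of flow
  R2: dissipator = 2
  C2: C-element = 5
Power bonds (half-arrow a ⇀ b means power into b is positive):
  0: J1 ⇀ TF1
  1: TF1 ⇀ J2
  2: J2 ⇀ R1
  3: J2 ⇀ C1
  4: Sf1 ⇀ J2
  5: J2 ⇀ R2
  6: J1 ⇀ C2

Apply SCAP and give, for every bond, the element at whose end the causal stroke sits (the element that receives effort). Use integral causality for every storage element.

#4 stroke→Sf1  (Sf1 fixes flow; stroke at Sf1)
#1 stroke→J2  (1-jn J2 has f-setter on 4)
#2 stroke→J2  (1-jn J2 has f-setter on 4)
#3 stroke→J2  (1-jn J2 has f-setter on 4)
#5 stroke→J2  (J2: bond 4 brought flow, rest push out)
#0 stroke→TF1  (TF1: transformer flips bond 1)
#6 stroke→J1  (J1 flow already set via bond 0)

b0 →TF1
b1 →J2
b2 →J2
b3 →J2
b4 →Sf1
b5 →J2
b6 →J1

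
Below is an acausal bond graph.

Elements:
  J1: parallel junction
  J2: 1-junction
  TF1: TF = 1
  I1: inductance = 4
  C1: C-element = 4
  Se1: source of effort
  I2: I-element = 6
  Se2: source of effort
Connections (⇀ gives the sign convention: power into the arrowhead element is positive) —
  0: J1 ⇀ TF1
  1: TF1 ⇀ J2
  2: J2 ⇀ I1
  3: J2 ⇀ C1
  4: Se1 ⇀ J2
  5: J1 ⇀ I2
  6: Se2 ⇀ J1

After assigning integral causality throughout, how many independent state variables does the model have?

3  (C1, I1, I2 all integral)

b4 |J2  (Se1 fixes effort; stroke away)
b6 |J1  (Se2 fixes effort; stroke away)
b0 |TF1  (0-jn J1 has e-setter on 6)
b5 |I2  (J1: bond 6 brought effort, rest push out)
b1 |J2  (TF1: transformer flips bond 0)
b2 |I1  (prefer integral on I1)
b3 |J2  (J2 flow already set via bond 2)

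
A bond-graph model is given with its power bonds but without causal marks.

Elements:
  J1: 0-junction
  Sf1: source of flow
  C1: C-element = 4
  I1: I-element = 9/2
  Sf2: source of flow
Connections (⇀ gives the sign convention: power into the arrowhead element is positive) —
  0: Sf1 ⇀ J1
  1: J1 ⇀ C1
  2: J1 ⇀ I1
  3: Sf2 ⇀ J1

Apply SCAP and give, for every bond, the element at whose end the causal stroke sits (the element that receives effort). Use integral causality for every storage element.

b0 stroke at Sf1  (Sf1 fixes flow; stroke at Sf1)
b3 stroke at Sf2  (Sf2: flow source, stroke at near end)
b1 stroke at J1  (prefer integral on C1)
b2 stroke at I1  (J1 effort already set via bond 1)

β0 →Sf1
β1 →J1
β2 →I1
β3 →Sf2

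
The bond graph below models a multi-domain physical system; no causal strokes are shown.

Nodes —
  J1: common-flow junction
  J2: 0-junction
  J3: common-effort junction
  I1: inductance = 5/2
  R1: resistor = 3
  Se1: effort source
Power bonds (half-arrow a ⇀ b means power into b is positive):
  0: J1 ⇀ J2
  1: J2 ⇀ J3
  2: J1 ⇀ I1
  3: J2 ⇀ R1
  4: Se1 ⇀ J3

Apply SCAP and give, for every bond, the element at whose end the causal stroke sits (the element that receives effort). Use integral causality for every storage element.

#0 →J1
#1 →J2
#2 →I1
#3 →R1
#4 →J3

#4 →J3  (Se1: effort source, stroke at far end)
#1 →J2  (J3: bond 4 brought effort, rest push out)
#0 →J1  (0-jn J2 has e-setter on 1)
#3 →R1  (J2: bond 1 brought effort, rest push out)
#2 →I1  (J1: last free bond brings flow in)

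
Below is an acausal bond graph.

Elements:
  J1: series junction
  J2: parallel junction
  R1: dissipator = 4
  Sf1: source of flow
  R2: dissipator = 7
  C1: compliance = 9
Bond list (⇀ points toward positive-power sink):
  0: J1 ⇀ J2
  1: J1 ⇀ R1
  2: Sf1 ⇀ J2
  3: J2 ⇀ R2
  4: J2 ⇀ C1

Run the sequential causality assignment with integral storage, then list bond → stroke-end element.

bond 0 stroke→J1
bond 1 stroke→R1
bond 2 stroke→Sf1
bond 3 stroke→R2
bond 4 stroke→J2

bond 2 |Sf1  (Sf1 (Sf) sets flow on bond)
bond 4 |J2  (C1 outputs effort q/C1)
bond 0 |J1  (common-e at J2 fixed by 4)
bond 3 |R2  (J2 effort already set via bond 4)
bond 1 |R1  (closing 1-jn rule on J1)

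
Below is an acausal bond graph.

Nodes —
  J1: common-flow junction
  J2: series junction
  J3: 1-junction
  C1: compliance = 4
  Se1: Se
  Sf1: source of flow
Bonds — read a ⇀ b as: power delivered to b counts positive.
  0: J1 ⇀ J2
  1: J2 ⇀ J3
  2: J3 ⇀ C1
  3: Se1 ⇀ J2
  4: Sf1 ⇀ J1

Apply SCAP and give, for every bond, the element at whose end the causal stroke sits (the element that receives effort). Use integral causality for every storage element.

b0 |J1
b1 |J2
b2 |J3
b3 |J2
b4 |Sf1

β3 |J2  (source Se1 imposes e)
β4 |Sf1  (Sf1: flow source, stroke at near end)
β0 |J1  (J1 flow already set via bond 4)
β1 |J2  (J2 flow already set via bond 0)
β2 |J3  (J3: bond 1 brought flow, rest push out)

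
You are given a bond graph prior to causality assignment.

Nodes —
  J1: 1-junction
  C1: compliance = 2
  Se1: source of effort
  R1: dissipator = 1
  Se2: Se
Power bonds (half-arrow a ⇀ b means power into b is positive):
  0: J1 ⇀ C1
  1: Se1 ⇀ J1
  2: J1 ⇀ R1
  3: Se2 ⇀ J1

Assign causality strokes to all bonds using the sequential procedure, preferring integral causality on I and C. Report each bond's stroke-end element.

β1 stroke at J1  (Se1 (Se) sets effort on bond)
β3 stroke at J1  (source Se2 imposes e)
β0 stroke at J1  (C1: C, integral causality)
β2 stroke at R1  (J1: last free bond brings flow in)

β0 stroke at J1
β1 stroke at J1
β2 stroke at R1
β3 stroke at J1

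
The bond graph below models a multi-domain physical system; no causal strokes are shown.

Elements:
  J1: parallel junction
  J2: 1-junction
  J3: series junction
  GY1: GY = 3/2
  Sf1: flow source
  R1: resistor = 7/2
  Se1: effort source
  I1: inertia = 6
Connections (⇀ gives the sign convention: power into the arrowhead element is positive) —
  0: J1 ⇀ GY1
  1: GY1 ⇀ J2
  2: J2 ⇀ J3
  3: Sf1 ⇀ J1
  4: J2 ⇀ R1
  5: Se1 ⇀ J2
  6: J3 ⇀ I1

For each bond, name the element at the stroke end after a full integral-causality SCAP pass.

β0 stroke at J1
β1 stroke at J2
β2 stroke at J3
β3 stroke at Sf1
β4 stroke at J2
β5 stroke at J2
β6 stroke at I1

#3 stroke→Sf1  (source Sf1 imposes f)
#5 stroke→J2  (Se1: effort source, stroke at far end)
#0 stroke→J1  (closing 0-jn rule on J1)
#1 stroke→J2  (GY GY1: same side as bond 0)
#6 stroke→I1  (I1: I, integral causality)
#2 stroke→J3  (1-jn J3 has f-setter on 6)
#4 stroke→J2  (common-f at J2 fixed by 2)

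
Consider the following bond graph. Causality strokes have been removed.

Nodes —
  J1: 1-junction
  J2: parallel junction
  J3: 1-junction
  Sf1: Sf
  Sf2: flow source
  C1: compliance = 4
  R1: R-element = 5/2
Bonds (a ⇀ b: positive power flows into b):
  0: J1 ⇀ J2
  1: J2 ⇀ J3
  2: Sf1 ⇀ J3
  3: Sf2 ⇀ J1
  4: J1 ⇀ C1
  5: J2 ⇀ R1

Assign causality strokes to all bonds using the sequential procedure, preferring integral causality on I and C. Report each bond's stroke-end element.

#0 stroke→J1
#1 stroke→J3
#2 stroke→Sf1
#3 stroke→Sf2
#4 stroke→J1
#5 stroke→J2

bond 2 →Sf1  (Sf1 fixes flow; stroke at Sf1)
bond 3 →Sf2  (Sf2: flow source, stroke at near end)
bond 0 →J1  (common-f at J1 fixed by 3)
bond 4 →J1  (J1 flow already set via bond 3)
bond 1 →J3  (J3 flow already set via bond 2)
bond 5 →J2  (closing 0-jn rule on J2)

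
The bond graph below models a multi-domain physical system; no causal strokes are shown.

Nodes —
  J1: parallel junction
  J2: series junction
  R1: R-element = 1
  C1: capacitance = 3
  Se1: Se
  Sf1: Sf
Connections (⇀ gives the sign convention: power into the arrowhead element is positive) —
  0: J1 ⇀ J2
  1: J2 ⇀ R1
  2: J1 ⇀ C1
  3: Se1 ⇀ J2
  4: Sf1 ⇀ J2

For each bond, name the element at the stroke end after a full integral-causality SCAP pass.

#0 stroke→J2
#1 stroke→J2
#2 stroke→J1
#3 stroke→J2
#4 stroke→Sf1

bond 3 |J2  (Se1 (Se) sets effort on bond)
bond 4 |Sf1  (source Sf1 imposes f)
bond 0 |J2  (J2: bond 4 brought flow, rest push out)
bond 1 |J2  (1-jn J2 has f-setter on 4)
bond 2 |J1  (closing 0-jn rule on J1)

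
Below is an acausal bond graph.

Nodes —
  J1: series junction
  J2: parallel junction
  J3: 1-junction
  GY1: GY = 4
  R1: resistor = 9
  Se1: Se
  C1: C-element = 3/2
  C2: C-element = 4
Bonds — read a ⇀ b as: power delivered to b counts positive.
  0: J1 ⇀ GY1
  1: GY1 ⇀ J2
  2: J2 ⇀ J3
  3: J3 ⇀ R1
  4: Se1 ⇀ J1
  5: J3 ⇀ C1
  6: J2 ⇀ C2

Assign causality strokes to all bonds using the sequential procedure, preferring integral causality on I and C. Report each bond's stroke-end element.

bond 0 stroke→GY1
bond 1 stroke→GY1
bond 2 stroke→J3
bond 3 stroke→R1
bond 4 stroke→J1
bond 5 stroke→J3
bond 6 stroke→J2

β4 |J1  (Se1 fixes effort; stroke away)
β0 |GY1  (only one flow-in slot at J1)
β1 |GY1  (GY GY1: same side as bond 0)
β5 |J3  (C1 outputs effort q/C1)
β6 |J2  (C2 outputs effort q/C2)
β2 |J3  (J2: bond 6 brought effort, rest push out)
β3 |R1  (only one flow-in slot at J3)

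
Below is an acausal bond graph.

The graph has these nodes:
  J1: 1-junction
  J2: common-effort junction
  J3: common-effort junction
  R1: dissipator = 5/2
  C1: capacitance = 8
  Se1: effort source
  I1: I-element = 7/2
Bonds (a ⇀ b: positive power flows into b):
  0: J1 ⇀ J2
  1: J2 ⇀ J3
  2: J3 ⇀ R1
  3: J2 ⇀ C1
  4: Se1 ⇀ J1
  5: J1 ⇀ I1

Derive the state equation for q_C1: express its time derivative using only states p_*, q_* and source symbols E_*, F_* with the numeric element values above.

#4 stroke→J1  (source Se1 imposes e)
#3 stroke→J2  (C1 integral (e out))
#0 stroke→J1  (J2 effort already set via bond 3)
#1 stroke→J3  (J2: bond 3 brought effort, rest push out)
#2 stroke→R1  (common-e at J3 fixed by 1)
#5 stroke→I1  (closing 1-jn rule on J1)

dq_C1/dt = 2*p_I1/7 - q_C1/20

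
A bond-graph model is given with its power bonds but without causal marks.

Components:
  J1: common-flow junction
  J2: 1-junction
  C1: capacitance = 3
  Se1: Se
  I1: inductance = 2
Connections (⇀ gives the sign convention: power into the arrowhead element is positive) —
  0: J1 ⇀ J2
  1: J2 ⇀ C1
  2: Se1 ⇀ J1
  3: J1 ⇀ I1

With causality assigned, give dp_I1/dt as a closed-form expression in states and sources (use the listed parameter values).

dp_I1/dt = E_Se1 - q_C1/3

bond 2 |J1  (Se1: effort source, stroke at far end)
bond 1 |J2  (prefer integral on C1)
bond 0 |J1  (J2: last free bond brings flow in)
bond 3 |I1  (closing 1-jn rule on J1)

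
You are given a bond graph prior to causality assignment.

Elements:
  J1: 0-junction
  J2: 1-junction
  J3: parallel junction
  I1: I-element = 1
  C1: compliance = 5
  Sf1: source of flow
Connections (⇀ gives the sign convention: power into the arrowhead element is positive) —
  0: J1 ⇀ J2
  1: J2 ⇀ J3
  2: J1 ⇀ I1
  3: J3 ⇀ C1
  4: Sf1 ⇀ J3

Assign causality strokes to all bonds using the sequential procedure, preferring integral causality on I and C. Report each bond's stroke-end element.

β4 stroke→Sf1  (Sf1: flow source, stroke at near end)
β2 stroke→I1  (I1: I, integral causality)
β0 stroke→J1  (closing 0-jn rule on J1)
β1 stroke→J2  (J2: bond 0 brought flow, rest push out)
β3 stroke→J3  (J3: last free bond brings effort in)

#0 →J1
#1 →J2
#2 →I1
#3 →J3
#4 →Sf1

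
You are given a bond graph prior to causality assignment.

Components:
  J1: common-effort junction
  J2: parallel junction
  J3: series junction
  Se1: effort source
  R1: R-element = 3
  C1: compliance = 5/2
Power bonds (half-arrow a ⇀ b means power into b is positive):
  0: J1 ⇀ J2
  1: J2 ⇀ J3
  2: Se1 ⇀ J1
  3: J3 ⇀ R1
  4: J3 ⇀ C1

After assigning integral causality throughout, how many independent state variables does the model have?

bond 2 |J1  (Se1 (Se) sets effort on bond)
bond 0 |J2  (common-e at J1 fixed by 2)
bond 1 |J3  (J2 effort already set via bond 0)
bond 4 |J3  (C1 integral (e out))
bond 3 |R1  (J3: last free bond brings flow in)

1  (C1 all integral)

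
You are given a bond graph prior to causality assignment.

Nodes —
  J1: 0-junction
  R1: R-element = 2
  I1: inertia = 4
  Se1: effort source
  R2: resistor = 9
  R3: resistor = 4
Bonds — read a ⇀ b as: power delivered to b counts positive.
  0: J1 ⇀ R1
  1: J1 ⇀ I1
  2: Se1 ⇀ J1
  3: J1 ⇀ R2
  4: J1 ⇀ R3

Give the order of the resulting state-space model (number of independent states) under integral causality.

bond 2 stroke at J1  (source Se1 imposes e)
bond 0 stroke at R1  (0-jn J1 has e-setter on 2)
bond 1 stroke at I1  (J1: bond 2 brought effort, rest push out)
bond 3 stroke at R2  (J1 effort already set via bond 2)
bond 4 stroke at R3  (J1: bond 2 brought effort, rest push out)

1  (I1 all integral)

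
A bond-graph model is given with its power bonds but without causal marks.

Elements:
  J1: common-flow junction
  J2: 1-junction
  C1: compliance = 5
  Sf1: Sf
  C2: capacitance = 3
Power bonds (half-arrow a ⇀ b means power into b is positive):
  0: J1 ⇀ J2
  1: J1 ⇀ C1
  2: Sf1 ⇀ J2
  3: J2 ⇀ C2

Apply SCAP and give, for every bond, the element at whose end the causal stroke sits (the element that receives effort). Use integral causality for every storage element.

β2 stroke→Sf1  (Sf1 fixes flow; stroke at Sf1)
β0 stroke→J2  (common-f at J2 fixed by 2)
β3 stroke→J2  (J2 flow already set via bond 2)
β1 stroke→J1  (common-f at J1 fixed by 0)

b0 stroke at J2
b1 stroke at J1
b2 stroke at Sf1
b3 stroke at J2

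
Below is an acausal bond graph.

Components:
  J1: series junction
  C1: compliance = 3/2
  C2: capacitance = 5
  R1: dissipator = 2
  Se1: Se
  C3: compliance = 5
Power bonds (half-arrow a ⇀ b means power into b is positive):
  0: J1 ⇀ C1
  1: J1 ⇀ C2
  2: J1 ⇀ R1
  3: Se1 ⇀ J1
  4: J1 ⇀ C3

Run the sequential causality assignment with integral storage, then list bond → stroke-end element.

b0 →J1
b1 →J1
b2 →R1
b3 →J1
b4 →J1

β3 |J1  (Se1: effort source, stroke at far end)
β0 |J1  (C1 outputs effort q/C1)
β1 |J1  (C2 outputs effort q/C2)
β4 |J1  (C3 outputs effort q/C3)
β2 |R1  (J1 needs exactly one f-in)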